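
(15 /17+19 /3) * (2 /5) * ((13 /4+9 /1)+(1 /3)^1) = 27784 /765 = 36.32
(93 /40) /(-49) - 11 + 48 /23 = -403939 /45080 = -8.96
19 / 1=19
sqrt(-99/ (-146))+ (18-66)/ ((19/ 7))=-336/ 19+ 3* sqrt(1606)/ 146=-16.86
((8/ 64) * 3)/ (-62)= -3/ 496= -0.01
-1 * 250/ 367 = -250/ 367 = -0.68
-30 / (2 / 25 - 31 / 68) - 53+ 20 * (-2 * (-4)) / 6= 3797 / 71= 53.48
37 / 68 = 0.54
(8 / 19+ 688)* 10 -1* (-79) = 132301 / 19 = 6963.21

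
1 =1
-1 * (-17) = 17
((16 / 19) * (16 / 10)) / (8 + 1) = 128 / 855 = 0.15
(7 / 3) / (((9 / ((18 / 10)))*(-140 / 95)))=-19 / 60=-0.32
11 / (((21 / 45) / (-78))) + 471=-9573 / 7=-1367.57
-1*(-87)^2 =-7569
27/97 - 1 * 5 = -458/97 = -4.72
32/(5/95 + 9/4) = 2432/175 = 13.90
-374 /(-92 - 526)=187 /309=0.61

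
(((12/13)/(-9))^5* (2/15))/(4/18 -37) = 0.00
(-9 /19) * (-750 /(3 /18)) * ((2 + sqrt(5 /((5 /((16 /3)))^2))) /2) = 40500 /19 + 21600 * sqrt(5) /19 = 4673.64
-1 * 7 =-7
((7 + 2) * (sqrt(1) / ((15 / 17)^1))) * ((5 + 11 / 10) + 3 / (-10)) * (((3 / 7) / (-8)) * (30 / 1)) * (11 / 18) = -16269 / 280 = -58.10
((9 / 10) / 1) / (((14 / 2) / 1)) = 9 / 70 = 0.13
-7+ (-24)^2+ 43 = 612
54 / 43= 1.26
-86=-86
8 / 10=4 / 5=0.80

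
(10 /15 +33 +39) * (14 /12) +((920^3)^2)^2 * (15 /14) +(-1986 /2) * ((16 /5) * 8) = 124087405833522756609638399999992019153 /315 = 393928272487373830506788600000000000.00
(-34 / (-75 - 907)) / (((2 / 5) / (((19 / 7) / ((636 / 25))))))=40375 / 4371864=0.01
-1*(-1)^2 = -1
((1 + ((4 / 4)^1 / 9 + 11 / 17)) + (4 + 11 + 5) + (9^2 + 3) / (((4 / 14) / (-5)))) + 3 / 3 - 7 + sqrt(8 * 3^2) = -222499 / 153 + 6 * sqrt(2) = -1445.76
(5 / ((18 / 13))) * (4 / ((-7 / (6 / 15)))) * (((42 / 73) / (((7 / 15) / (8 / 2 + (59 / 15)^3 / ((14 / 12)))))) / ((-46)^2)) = -11498708 / 425752425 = -0.03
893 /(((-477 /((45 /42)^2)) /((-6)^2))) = -77.37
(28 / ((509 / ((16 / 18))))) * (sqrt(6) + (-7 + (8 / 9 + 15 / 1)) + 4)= 224 * sqrt(6) / 4581 + 25984 / 41229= 0.75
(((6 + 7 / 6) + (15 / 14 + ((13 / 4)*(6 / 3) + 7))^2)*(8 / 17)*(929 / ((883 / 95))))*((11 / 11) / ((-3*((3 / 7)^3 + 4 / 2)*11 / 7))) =-1053.49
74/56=37/28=1.32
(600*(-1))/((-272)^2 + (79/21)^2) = -52920/6526637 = -0.01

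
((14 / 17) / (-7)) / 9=-2 / 153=-0.01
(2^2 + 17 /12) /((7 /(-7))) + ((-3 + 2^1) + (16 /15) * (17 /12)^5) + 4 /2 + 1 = 622817 /233280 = 2.67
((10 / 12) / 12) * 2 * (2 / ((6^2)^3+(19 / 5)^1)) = 25 / 4199382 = 0.00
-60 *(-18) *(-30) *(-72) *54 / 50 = 2519424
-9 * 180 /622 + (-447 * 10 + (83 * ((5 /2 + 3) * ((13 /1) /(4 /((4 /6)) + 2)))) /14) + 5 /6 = -923490623 /208992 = -4418.78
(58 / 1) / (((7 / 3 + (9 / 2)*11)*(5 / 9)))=3132 / 1555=2.01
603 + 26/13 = 605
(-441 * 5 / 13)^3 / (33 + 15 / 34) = -121502004750 / 832663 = -145919.78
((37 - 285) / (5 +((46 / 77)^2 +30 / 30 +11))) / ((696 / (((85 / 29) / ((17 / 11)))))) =-10108945 / 259639407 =-0.04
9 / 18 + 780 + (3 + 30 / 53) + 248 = 1032.07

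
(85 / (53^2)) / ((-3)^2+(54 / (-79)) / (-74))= 248455 / 73972206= 0.00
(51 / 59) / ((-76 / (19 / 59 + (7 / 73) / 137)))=-2428008 / 661456139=-0.00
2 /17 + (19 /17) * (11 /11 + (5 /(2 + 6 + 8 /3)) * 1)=957 /544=1.76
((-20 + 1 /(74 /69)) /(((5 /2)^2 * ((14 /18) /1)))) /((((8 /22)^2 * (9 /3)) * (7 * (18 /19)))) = -3243889 /2175600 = -1.49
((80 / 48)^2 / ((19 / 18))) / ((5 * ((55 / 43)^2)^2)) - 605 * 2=-42067736148 / 34772375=-1209.80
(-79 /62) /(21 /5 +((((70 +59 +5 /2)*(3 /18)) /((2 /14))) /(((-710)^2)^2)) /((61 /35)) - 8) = 1469506688868000 /4382478175515703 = 0.34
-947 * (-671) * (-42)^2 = 1120910868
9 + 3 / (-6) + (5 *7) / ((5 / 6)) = 101 / 2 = 50.50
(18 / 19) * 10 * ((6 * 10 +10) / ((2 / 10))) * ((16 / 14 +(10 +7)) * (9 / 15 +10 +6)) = 998621.05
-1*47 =-47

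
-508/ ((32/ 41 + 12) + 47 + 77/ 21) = -15621/ 1951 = -8.01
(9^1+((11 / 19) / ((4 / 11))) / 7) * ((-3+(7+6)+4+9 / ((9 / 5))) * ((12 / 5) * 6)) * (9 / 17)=1336.57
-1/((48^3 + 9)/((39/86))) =-13/3170562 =-0.00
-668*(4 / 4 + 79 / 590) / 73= -10.38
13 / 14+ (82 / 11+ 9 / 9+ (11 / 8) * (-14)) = -3039 / 308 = -9.87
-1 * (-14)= 14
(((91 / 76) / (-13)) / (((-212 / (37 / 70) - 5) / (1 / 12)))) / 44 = 259 / 602923200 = 0.00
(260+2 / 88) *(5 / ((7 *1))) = 57205 / 308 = 185.73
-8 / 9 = -0.89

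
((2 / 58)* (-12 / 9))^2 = 16 / 7569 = 0.00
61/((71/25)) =1525/71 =21.48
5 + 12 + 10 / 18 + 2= 176 / 9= 19.56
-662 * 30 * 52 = -1032720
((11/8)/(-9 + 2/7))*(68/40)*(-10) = 1309/488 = 2.68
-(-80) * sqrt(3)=80 * sqrt(3)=138.56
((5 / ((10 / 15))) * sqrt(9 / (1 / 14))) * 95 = 4275 * sqrt(14) / 2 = 7997.79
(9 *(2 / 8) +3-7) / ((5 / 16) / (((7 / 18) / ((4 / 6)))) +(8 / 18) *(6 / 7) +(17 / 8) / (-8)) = -336 / 125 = -2.69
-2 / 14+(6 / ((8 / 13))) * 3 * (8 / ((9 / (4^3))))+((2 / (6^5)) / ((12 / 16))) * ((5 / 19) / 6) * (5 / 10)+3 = 1666.86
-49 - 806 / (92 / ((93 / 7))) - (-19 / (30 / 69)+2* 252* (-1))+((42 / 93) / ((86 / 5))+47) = 460700978 / 1073065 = 429.33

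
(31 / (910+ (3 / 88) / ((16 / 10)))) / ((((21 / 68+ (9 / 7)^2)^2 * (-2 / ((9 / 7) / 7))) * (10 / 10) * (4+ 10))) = -176599808 / 3041856206855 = -0.00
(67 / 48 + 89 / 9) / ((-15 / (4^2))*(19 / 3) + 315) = 325 / 8901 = 0.04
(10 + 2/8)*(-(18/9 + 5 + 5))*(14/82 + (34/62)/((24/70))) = -26999/124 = -217.73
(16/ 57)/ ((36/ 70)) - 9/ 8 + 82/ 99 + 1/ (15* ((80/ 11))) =582941/ 2257200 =0.26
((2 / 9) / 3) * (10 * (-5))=-100 / 27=-3.70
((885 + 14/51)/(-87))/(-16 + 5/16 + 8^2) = -722384/3429801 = -0.21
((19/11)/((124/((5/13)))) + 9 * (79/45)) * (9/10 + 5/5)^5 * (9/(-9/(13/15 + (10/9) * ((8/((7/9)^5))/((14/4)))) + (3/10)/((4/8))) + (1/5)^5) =-11029.03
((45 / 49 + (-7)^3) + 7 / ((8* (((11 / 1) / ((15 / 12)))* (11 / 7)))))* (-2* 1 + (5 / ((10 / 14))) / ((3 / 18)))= -324452295 / 23716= -13680.73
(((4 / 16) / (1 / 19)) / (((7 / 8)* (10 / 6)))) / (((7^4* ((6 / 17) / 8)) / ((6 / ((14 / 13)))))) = 100776 / 588245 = 0.17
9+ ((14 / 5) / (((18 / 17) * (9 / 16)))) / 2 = 4597 / 405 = 11.35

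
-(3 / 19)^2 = -0.02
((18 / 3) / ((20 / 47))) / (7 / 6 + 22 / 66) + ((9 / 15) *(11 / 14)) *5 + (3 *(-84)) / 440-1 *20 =-3394 / 385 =-8.82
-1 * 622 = -622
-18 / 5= -3.60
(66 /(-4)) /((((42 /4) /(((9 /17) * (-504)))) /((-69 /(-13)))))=491832 /221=2225.48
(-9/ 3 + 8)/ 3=5/ 3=1.67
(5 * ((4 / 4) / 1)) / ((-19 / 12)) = -60 / 19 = -3.16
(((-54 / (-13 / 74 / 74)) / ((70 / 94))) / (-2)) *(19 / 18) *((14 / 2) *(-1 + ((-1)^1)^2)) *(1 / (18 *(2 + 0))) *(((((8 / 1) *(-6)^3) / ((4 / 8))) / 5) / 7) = 0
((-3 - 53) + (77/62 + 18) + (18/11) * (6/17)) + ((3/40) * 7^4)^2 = 300431380973/9275200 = 32390.83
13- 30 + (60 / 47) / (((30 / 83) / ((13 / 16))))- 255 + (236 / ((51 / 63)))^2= 9206043159 / 108664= 84720.27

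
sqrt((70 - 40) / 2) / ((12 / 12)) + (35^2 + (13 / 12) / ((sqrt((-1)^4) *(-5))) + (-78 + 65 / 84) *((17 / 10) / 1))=sqrt(15) + 918539 / 840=1097.37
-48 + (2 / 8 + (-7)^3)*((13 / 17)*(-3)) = 50205 / 68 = 738.31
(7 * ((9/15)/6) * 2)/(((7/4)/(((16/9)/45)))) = 64/2025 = 0.03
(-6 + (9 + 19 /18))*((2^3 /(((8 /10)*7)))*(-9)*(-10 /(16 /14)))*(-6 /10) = -1095 /4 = -273.75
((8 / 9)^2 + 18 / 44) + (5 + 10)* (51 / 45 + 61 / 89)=4516889 / 158598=28.48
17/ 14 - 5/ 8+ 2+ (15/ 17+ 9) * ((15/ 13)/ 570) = 613559/ 235144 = 2.61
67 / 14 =4.79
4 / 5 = 0.80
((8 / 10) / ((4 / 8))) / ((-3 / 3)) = -8 / 5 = -1.60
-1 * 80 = -80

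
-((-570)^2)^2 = -105560010000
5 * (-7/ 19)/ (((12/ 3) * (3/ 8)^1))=-70/ 57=-1.23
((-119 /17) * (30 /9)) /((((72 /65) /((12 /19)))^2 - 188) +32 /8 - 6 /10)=295750 /2300817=0.13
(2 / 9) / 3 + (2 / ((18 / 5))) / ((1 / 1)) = 0.63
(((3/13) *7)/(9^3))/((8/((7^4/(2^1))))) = 16807/50544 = 0.33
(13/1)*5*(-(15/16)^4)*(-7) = 351.48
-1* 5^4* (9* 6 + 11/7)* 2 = -486250/7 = -69464.29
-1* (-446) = 446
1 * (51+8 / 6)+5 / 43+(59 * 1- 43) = 8830 / 129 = 68.45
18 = 18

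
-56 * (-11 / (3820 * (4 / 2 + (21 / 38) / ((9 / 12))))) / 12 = 1463 / 297960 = 0.00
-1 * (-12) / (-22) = -6 / 11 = -0.55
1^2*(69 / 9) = 23 / 3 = 7.67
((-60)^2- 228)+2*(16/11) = 37124/11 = 3374.91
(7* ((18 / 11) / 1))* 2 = 252 / 11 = 22.91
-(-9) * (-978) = -8802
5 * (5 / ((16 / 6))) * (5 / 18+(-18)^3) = -2624275 / 48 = -54672.40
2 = 2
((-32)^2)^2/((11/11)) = 1048576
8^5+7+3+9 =32787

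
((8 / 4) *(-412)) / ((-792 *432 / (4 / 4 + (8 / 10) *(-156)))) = -63757 / 213840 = -0.30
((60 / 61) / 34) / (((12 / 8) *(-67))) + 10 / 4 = 347355 / 138958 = 2.50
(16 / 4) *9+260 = 296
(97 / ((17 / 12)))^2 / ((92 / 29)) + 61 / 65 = 638900207 / 432055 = 1478.75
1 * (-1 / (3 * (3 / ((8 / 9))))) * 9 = -8 / 9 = -0.89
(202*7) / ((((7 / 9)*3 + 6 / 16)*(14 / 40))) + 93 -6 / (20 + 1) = 1584.41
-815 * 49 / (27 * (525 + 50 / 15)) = -7987 / 2853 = -2.80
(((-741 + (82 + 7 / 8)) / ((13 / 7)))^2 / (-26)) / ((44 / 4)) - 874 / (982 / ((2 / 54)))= -106557490673 / 242656128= -439.13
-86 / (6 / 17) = -731 / 3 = -243.67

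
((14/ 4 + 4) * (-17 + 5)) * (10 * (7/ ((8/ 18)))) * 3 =-42525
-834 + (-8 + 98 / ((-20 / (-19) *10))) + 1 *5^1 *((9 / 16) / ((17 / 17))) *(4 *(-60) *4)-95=-362769 / 100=-3627.69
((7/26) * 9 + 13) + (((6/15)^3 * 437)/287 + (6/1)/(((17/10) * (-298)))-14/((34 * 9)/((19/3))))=970841011211/63791705250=15.22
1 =1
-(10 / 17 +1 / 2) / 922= -37 / 31348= -0.00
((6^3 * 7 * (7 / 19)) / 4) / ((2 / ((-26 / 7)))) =-4914 / 19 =-258.63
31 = 31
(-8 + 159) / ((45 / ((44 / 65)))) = 6644 / 2925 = 2.27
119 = 119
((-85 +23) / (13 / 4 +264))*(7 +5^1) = -2976 / 1069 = -2.78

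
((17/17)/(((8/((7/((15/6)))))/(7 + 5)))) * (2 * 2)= 84/5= 16.80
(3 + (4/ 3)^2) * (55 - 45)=430/ 9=47.78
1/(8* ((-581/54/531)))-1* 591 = -1387821/2324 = -597.17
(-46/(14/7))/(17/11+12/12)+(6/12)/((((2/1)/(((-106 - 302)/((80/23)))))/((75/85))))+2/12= -5837/168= -34.74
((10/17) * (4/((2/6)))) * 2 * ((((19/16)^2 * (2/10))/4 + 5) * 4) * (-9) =-700947/272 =-2577.01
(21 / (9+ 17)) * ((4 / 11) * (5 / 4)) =105 / 286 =0.37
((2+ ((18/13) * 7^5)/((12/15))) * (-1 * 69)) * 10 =-260946615/13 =-20072816.54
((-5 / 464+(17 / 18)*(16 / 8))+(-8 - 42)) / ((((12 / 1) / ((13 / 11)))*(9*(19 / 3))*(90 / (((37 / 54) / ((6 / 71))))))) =-6862882507 / 916213731840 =-0.01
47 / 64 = 0.73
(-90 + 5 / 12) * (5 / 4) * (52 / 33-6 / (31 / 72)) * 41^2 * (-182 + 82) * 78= -18564533243750 / 1023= -18147148820.87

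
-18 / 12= -1.50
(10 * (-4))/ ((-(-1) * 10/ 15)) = -60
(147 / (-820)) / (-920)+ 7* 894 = 4721035347 / 754400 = 6258.00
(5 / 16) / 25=1 / 80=0.01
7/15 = 0.47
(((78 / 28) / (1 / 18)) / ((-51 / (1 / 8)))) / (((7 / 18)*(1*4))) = -1053 / 13328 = -0.08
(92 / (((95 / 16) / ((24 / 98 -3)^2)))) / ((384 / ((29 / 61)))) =810405 / 5565518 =0.15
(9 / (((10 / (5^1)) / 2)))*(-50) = -450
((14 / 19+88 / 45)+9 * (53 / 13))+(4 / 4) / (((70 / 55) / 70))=1049086 / 11115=94.38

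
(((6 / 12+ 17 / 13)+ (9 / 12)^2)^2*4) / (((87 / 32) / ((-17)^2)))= 2422109 / 1014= 2388.67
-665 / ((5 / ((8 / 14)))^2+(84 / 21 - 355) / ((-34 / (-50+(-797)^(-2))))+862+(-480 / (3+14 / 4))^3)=252427838812240 / 152701563562577027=0.00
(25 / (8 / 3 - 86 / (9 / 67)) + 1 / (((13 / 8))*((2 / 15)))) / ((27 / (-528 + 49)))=-54503015 / 671346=-81.18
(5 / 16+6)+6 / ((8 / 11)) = 14.56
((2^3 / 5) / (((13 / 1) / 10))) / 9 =16 / 117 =0.14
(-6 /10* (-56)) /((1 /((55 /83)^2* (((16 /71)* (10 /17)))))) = 16262400 /8315023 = 1.96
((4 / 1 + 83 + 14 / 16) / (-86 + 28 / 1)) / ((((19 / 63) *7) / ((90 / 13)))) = -4.97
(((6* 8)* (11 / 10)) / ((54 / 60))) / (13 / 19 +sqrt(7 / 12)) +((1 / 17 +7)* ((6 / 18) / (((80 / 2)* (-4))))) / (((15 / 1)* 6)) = -1064195059 / 3053880 +127072* sqrt(21) / 1497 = 40.52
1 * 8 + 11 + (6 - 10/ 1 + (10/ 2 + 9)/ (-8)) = 13.25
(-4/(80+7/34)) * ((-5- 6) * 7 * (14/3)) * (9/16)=9163/909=10.08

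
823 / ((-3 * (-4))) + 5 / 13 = 10759 / 156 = 68.97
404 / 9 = 44.89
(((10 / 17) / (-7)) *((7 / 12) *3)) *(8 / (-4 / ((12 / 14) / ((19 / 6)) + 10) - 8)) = 0.14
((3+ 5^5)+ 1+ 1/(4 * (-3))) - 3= 37511/12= 3125.92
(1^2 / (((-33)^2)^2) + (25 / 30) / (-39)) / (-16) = 658819 / 493343136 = 0.00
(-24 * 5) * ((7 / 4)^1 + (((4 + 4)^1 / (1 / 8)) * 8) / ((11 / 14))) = -862470 / 11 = -78406.36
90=90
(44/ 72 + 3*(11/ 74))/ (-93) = -352/ 30969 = -0.01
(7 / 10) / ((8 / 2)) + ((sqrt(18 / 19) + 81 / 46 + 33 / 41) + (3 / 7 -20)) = -4443973 / 264040 + 3 * sqrt(38) / 19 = -15.86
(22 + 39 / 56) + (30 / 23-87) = -81143 / 1288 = -63.00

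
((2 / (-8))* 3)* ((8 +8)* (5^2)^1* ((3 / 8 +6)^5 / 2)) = -25876893825 / 16384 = -1579400.26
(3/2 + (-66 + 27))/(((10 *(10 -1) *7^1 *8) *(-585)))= 1/78624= 0.00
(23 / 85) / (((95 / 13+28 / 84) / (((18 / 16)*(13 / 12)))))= 34983 / 810560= 0.04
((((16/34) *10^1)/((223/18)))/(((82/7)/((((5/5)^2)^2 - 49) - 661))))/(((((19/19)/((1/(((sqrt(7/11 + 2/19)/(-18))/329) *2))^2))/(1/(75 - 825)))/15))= 654786734767704/120459025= 5435763.20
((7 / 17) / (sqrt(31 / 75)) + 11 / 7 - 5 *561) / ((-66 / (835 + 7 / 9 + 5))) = 35704.88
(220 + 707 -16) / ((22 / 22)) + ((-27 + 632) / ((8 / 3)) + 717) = 14839 / 8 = 1854.88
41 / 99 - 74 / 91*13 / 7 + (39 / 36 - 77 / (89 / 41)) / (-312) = -0.99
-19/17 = -1.12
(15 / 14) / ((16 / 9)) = 135 / 224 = 0.60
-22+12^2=122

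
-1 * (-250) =250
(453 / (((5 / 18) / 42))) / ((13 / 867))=296919756 / 65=4567996.25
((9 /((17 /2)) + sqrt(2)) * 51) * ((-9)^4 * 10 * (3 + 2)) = 17714700 + 16730550 * sqrt(2) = 41375270.72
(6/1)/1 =6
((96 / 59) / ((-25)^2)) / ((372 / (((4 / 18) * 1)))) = 16 / 10288125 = 0.00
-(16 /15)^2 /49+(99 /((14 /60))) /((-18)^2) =1.29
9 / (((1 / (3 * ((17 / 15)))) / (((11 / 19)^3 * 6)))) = 1221858 / 34295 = 35.63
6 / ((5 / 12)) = 72 / 5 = 14.40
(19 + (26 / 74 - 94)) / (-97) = 2762 / 3589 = 0.77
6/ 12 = 1/ 2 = 0.50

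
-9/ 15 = -3/ 5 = -0.60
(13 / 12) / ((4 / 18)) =39 / 8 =4.88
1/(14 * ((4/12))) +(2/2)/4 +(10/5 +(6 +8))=461/28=16.46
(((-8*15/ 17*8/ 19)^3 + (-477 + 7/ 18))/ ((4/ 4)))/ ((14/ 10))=-359.19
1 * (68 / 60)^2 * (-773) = -223397 / 225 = -992.88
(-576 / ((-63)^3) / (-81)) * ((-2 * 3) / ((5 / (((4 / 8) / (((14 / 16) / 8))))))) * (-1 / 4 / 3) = -1024 / 78764805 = -0.00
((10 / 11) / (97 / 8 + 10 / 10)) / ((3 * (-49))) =-16 / 33957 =-0.00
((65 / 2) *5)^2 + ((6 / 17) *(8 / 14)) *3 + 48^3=65211455 / 476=136998.86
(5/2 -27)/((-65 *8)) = 49/1040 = 0.05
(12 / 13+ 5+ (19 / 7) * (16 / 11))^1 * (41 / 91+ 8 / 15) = 13270183 / 1366365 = 9.71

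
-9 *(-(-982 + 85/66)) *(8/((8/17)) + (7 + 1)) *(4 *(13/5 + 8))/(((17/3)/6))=-1852486740/187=-9906346.20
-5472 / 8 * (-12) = 8208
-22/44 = -1/2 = -0.50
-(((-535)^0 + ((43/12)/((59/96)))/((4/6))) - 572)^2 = -1100447929/3481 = -316129.83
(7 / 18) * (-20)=-70 / 9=-7.78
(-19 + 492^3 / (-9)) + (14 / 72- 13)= -476383097 / 36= -13232863.81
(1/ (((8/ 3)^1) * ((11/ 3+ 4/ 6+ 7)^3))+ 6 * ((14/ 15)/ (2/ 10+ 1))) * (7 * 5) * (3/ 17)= 154080185/ 5345344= 28.83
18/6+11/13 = 50/13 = 3.85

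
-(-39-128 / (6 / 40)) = 2677 / 3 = 892.33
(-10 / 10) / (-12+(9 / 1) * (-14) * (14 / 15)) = 5 / 648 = 0.01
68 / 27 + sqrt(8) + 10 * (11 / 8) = 2 * sqrt(2) + 1757 / 108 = 19.10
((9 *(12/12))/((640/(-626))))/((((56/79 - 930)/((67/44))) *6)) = 4970127/2067338240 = 0.00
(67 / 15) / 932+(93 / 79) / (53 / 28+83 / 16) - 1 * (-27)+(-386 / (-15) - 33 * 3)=-40370767747 / 875805060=-46.10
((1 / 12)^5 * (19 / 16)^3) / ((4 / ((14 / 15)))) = 48013 / 30576476160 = 0.00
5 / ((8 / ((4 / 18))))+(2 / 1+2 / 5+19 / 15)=137 / 36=3.81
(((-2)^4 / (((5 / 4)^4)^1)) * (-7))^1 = -45.88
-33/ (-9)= 11/ 3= 3.67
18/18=1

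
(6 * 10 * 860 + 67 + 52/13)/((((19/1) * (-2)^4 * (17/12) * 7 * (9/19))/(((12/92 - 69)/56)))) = -1705143/38318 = -44.50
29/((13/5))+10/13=155/13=11.92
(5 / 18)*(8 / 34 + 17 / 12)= 1685 / 3672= 0.46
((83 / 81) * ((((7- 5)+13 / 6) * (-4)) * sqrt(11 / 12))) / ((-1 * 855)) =415 * sqrt(33) / 124659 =0.02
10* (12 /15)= 8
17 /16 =1.06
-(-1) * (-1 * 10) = -10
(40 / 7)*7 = 40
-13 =-13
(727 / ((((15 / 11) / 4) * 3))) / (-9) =-31988 / 405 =-78.98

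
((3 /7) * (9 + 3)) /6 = 6 /7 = 0.86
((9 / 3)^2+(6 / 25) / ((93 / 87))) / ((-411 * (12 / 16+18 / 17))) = -0.01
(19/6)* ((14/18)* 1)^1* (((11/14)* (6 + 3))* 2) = 209/6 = 34.83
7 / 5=1.40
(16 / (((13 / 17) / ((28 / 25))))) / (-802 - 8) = -3808 / 131625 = -0.03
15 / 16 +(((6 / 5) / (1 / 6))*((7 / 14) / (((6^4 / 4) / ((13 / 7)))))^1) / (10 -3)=33179 / 35280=0.94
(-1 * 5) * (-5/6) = 25/6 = 4.17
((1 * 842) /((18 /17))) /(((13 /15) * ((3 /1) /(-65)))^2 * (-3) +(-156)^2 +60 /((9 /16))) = 4473125 /137489973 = 0.03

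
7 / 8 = 0.88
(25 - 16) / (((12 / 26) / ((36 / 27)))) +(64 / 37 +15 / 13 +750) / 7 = 449679 / 3367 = 133.55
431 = 431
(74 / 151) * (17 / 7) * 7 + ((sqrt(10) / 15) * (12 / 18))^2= 510698 / 61155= 8.35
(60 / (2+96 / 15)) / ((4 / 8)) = 100 / 7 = 14.29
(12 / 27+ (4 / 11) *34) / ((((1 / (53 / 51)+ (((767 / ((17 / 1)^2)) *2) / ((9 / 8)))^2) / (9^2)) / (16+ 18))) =139122461809224 / 91596234433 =1518.87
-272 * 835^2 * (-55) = 10430486000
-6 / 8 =-3 / 4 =-0.75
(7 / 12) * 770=2695 / 6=449.17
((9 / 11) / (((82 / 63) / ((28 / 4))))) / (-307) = -3969 / 276914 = -0.01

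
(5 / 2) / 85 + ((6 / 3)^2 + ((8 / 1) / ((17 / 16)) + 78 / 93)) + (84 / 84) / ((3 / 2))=41309 / 3162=13.06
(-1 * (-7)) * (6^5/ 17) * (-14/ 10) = -381024/ 85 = -4482.64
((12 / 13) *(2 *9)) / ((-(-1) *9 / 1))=24 / 13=1.85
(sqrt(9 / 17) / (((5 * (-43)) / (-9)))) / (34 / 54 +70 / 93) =22599 * sqrt(17) / 4228835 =0.02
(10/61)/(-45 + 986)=0.00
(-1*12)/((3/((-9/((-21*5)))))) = -12/35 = -0.34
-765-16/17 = -13021/17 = -765.94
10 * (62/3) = 620/3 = 206.67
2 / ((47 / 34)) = 68 / 47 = 1.45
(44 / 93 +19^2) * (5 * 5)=9036.83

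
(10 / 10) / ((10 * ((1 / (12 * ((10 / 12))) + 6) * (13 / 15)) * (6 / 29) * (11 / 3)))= 435 / 17446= 0.02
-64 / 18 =-32 / 9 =-3.56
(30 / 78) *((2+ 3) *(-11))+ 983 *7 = 89178 / 13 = 6859.85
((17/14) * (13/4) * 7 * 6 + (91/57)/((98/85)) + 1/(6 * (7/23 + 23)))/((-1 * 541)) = -71491255/231400848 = -0.31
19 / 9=2.11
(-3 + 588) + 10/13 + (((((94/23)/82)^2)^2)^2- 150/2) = 4152040884261841965618129533/8128995707138542386384013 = 510.77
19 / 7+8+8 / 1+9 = 194 / 7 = 27.71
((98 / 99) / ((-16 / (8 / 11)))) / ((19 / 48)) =-784 / 6897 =-0.11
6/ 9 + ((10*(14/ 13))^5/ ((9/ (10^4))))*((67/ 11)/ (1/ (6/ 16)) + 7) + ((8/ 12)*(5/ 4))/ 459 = 16807134463519054543/ 11247950142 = 1494239772.70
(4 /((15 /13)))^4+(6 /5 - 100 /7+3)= 47607187 /354375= 134.34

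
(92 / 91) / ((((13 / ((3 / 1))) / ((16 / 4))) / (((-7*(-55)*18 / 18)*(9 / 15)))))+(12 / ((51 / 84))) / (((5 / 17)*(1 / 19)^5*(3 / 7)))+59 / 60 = 3936880753139 / 10140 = 388252539.76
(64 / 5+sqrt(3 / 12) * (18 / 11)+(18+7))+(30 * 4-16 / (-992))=158.63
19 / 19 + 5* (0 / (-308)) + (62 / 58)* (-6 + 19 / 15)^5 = -55909088006 / 22021875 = -2538.80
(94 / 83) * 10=940 / 83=11.33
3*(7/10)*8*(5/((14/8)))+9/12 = 195/4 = 48.75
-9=-9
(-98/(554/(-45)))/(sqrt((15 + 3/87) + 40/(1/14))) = 2205*sqrt(120901)/2309626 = 0.33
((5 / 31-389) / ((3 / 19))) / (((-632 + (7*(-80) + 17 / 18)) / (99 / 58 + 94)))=3813969978 / 19273661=197.89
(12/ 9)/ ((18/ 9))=2/ 3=0.67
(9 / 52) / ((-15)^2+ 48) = 3 / 4732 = 0.00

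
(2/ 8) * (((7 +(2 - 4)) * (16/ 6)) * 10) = 100/ 3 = 33.33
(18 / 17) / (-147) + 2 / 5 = 1636 / 4165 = 0.39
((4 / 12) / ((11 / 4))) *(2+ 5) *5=140 / 33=4.24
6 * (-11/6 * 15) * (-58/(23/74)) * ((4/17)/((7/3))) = 8498160/2737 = 3104.92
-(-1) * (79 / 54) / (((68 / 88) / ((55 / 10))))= 9559 / 918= 10.41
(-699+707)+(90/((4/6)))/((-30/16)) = -64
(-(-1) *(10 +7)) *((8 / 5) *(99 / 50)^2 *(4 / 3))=444312 / 3125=142.18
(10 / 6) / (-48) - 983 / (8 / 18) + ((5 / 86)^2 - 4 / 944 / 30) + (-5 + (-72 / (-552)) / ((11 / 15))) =-44048383796837 / 19872016560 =-2216.60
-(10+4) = -14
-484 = -484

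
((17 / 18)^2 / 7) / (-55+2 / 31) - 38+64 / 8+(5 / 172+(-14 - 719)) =-31679292517 / 41520843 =-762.97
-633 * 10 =-6330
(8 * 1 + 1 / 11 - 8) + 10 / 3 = 113 / 33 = 3.42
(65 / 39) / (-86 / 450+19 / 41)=15375 / 2512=6.12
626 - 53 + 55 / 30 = 3449 / 6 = 574.83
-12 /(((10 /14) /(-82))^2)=-3953712 /25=-158148.48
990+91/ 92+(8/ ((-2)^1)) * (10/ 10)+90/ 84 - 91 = 897.06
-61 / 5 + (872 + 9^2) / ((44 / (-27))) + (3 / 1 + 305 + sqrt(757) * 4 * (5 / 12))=-63579 / 220 + 5 * sqrt(757) / 3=-243.14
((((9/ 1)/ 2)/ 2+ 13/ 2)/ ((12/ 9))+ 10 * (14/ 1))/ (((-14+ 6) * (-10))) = 469/ 256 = 1.83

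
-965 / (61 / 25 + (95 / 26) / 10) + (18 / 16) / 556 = -5579983177 / 16221856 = -343.98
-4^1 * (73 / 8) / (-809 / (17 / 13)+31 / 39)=48399 / 819272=0.06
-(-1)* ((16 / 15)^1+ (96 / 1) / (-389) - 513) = -2988571 / 5835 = -512.18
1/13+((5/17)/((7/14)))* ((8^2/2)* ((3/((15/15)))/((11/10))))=124987/2431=51.41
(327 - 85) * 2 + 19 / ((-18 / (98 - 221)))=3683 / 6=613.83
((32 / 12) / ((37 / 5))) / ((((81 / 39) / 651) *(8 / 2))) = 28210 / 999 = 28.24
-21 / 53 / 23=-21 / 1219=-0.02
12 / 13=0.92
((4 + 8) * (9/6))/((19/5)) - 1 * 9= -81/19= -4.26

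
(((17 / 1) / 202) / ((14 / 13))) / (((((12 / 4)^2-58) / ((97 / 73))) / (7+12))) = -407303 / 10115756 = -0.04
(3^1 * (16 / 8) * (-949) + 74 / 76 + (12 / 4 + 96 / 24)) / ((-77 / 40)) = 617340 / 209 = 2953.78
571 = 571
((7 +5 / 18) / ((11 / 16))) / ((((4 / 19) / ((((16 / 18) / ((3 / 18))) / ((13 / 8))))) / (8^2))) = 10561.97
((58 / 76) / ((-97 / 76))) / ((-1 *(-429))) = -58 / 41613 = -0.00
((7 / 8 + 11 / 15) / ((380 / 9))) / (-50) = -579 / 760000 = -0.00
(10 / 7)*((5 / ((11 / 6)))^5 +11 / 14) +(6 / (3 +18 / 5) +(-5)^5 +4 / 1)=-22912336484 / 7891499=-2903.42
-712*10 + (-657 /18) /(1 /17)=-7740.50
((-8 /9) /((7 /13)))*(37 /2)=-30.54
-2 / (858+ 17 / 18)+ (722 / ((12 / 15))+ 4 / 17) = 474543249 / 525674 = 902.73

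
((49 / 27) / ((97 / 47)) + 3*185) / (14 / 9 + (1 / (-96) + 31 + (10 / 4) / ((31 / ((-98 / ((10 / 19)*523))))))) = 755317235968 / 44182642035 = 17.10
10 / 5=2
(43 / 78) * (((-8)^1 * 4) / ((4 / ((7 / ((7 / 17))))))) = -2924 / 39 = -74.97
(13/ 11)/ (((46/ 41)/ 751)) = 400283/ 506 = 791.07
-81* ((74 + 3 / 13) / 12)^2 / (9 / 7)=-6518575 / 2704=-2410.72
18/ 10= 9/ 5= 1.80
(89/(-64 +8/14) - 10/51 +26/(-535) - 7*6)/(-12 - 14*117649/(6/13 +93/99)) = 105930933593/2853406683307080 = 0.00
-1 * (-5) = 5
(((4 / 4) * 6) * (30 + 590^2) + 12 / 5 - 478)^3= 1138390921333404568648 / 125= 9107127370667236549.18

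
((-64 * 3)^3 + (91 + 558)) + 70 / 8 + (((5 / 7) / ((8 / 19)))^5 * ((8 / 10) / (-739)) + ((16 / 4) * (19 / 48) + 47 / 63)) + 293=-6480556395719084075 / 915729260544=-7076934.94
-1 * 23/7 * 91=-299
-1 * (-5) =5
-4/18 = -2/9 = -0.22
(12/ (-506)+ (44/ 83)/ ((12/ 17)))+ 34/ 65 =5120003/ 4094805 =1.25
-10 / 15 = -2 / 3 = -0.67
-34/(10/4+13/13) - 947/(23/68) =-452336/161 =-2809.54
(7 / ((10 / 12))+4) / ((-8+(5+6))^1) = 62 / 15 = 4.13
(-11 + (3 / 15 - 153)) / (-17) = 819 / 85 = 9.64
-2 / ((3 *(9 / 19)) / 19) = -722 / 27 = -26.74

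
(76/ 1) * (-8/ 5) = -608/ 5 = -121.60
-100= -100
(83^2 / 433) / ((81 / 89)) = 613121 / 35073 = 17.48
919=919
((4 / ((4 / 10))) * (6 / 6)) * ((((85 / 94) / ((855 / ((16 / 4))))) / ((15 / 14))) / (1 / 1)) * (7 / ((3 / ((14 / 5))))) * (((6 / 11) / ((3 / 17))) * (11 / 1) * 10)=87.71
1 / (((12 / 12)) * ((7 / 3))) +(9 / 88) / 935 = 246903 / 575960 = 0.43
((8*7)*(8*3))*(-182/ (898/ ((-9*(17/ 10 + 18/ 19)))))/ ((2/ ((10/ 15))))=92278368/ 42655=2163.37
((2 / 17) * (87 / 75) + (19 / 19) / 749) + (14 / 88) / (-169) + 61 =144714913437 / 2367064700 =61.14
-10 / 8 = -5 / 4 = -1.25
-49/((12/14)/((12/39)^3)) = -1.67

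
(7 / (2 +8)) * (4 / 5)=14 / 25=0.56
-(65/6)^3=-274625/216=-1271.41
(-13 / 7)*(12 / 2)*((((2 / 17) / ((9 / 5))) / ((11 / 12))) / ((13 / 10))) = -800 / 1309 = -0.61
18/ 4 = 9/ 2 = 4.50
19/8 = 2.38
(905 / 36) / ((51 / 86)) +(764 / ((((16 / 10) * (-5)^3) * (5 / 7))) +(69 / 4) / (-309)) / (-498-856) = 1356918670823 / 32006529000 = 42.40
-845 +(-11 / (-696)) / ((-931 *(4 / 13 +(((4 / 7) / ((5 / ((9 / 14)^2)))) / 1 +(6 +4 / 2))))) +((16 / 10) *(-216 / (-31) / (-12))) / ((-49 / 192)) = -15740634705110279 / 18708567184440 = -841.36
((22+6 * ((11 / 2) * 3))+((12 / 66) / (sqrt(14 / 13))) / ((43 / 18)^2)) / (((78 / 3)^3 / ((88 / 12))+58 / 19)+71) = 684 * sqrt(182) / 742630511+25289 / 516393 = 0.05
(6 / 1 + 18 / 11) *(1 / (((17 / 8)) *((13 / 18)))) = 12096 / 2431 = 4.98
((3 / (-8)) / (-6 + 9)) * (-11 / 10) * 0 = 0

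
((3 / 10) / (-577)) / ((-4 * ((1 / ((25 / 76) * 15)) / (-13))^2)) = 14259375 / 26662016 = 0.53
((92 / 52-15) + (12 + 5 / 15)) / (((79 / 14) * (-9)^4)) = -490 / 20214441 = -0.00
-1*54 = -54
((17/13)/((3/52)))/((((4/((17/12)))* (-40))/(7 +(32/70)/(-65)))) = -1532567/1092000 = -1.40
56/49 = 8/7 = 1.14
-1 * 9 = -9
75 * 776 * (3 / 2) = 87300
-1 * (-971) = 971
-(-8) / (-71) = -8 / 71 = -0.11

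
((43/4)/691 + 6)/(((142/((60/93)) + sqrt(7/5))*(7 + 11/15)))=2744702025/776593169432-1247025*sqrt(35)/388296584716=0.00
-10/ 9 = -1.11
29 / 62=0.47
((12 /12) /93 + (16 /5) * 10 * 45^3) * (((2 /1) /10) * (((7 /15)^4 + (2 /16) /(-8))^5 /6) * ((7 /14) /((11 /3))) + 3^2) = 191717038228336723222155061444394736920751199 /7305175945672704000000000000000000000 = 26244000.10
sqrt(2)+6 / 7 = 2.27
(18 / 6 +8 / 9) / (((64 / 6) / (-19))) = -665 / 96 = -6.93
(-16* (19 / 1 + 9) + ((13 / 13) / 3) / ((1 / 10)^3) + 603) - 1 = 1462 / 3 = 487.33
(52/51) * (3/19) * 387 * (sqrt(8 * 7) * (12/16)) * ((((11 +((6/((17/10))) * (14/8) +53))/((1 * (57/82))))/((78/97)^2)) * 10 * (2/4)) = 98947819655 * sqrt(14)/1356277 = 272974.36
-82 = -82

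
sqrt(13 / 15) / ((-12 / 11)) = -11 * sqrt(195) / 180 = -0.85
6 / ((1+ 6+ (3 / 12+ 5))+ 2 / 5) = 120 / 253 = 0.47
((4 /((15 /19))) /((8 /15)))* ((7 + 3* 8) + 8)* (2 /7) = 741 /7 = 105.86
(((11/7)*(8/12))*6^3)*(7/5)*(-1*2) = -3168/5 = -633.60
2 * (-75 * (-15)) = 2250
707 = 707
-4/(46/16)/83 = -32/1909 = -0.02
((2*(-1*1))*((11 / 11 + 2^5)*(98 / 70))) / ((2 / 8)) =-1848 / 5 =-369.60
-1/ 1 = -1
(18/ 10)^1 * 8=72/ 5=14.40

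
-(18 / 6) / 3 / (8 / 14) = -7 / 4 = -1.75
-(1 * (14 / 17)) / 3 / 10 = -7 / 255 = -0.03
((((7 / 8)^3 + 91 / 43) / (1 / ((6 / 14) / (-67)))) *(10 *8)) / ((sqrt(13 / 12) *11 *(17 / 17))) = -131445 *sqrt(39) / 6591728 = -0.12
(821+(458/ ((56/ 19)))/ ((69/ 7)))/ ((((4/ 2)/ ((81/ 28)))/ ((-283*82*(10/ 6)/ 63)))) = -13398390205/ 18032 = -743034.06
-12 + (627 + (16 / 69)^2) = 2928271 / 4761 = 615.05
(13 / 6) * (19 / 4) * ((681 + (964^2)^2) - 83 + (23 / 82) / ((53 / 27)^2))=49132705666440563453 / 5528112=8887791286869.83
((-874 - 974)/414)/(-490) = 22/2415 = 0.01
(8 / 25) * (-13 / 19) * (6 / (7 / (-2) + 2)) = 416 / 475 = 0.88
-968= -968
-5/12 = -0.42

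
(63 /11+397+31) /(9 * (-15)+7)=-4771 /1408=-3.39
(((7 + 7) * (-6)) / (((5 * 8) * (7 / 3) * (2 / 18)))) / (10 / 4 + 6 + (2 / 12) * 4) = -243 / 275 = -0.88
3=3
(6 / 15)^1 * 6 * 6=72 / 5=14.40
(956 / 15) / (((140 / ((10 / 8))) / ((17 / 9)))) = 4063 / 3780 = 1.07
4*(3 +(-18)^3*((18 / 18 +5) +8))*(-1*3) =979740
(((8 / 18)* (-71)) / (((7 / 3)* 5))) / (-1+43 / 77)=1562 / 255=6.13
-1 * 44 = -44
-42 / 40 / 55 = -21 / 1100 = -0.02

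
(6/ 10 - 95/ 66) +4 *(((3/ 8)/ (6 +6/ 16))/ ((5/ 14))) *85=18203/ 330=55.16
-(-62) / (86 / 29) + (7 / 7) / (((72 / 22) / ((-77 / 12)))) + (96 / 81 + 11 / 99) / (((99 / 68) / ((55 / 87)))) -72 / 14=14.37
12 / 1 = 12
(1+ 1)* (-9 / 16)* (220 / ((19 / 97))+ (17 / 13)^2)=-1265.48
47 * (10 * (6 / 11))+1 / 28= 78971 / 308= 256.40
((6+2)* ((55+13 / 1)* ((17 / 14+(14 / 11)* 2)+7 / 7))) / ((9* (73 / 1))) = 3.94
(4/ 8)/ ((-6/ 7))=-7/ 12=-0.58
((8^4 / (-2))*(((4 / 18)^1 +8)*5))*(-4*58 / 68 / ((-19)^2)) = 43950080 / 55233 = 795.72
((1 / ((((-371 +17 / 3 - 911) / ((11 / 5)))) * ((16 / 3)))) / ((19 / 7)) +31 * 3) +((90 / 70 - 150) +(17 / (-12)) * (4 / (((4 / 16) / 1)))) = -1368552319 / 17460240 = -78.38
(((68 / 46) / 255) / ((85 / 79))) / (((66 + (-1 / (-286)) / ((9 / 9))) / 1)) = 0.00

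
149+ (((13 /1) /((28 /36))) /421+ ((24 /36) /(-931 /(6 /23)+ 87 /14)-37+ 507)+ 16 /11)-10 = 1480617723642 /2425277855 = 610.49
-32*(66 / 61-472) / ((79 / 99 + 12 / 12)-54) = -5687748 / 19703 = -288.67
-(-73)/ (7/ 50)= 3650/ 7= 521.43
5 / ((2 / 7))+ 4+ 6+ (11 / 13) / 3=2167 / 78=27.78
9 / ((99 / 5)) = 0.45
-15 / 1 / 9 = -5 / 3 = -1.67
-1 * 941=-941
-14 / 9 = -1.56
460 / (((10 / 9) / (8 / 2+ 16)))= 8280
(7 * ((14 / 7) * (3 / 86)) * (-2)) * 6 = -252 / 43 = -5.86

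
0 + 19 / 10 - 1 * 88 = -861 / 10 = -86.10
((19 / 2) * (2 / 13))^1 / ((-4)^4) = 19 / 3328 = 0.01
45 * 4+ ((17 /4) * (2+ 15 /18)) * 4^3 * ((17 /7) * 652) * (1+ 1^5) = 51256196 /21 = 2440771.24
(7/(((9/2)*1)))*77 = 119.78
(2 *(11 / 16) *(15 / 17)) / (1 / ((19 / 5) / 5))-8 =-4813 / 680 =-7.08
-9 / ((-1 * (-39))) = -0.23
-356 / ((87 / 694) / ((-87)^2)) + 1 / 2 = -42989135 / 2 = -21494567.50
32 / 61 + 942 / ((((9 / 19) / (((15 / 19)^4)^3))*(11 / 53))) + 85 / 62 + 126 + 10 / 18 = 30101250802991248020071 / 43616049756153361542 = 690.14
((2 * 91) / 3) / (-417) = -182 / 1251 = -0.15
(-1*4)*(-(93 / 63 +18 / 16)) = 437 / 42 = 10.40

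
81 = 81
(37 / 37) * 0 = 0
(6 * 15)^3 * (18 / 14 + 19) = 103518000 / 7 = 14788285.71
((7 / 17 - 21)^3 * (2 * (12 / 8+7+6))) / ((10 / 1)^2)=-12433750 / 4913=-2530.79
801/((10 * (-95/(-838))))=335619/475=706.57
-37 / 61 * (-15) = 555 / 61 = 9.10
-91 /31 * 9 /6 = -273 /62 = -4.40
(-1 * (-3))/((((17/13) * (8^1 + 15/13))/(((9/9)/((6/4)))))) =338/2023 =0.17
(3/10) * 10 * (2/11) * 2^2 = 2.18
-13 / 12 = -1.08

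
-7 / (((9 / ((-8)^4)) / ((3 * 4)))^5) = -8264141345021879123968 / 243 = -34008812119431601333.20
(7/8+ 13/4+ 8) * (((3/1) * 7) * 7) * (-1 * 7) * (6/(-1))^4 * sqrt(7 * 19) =-16169706 * sqrt(133) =-186478146.58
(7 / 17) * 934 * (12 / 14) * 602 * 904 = 3049741632 / 17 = 179396566.59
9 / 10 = 0.90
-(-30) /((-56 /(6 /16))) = -45 /224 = -0.20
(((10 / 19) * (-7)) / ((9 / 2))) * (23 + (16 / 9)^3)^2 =-60937067660 / 90876411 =-670.55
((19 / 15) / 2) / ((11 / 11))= 19 / 30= 0.63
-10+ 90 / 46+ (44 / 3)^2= 42863 / 207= 207.07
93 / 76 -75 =-5607 / 76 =-73.78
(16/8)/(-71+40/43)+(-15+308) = 882723/3013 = 292.97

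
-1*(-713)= 713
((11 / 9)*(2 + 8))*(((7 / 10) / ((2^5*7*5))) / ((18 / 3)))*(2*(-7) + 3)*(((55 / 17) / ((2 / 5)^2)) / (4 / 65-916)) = 2162875 / 6995718144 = 0.00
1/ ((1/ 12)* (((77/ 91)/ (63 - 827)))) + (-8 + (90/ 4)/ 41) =-9779809/ 902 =-10842.36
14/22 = 7/11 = 0.64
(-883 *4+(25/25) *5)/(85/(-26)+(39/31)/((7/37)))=-19899334/19073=-1043.32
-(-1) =1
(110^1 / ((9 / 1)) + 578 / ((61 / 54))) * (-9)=-287618 / 61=-4715.05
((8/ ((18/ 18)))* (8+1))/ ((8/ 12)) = 108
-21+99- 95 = -17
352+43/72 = 352.60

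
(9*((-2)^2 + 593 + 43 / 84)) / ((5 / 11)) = 1656303 / 140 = 11830.74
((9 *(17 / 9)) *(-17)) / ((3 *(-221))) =17 / 39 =0.44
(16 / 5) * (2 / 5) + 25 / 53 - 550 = -726429 / 1325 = -548.25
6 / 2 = 3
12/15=4/5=0.80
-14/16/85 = -7/680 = -0.01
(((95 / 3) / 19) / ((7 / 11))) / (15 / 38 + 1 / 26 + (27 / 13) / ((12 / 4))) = 13585 / 5838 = 2.33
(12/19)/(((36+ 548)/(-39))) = -117/2774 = -0.04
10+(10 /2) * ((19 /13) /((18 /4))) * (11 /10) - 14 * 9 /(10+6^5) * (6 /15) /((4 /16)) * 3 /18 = 26832407 /2277405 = 11.78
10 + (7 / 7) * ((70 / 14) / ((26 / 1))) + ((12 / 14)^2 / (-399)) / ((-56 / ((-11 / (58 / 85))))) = 701127565 / 68793452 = 10.19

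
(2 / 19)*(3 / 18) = 1 / 57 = 0.02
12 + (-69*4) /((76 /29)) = -1773 /19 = -93.32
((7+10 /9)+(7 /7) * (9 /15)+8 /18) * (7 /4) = 721 /45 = 16.02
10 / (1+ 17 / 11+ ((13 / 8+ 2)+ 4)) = 176 / 179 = 0.98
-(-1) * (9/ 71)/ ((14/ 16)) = 72/ 497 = 0.14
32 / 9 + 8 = 104 / 9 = 11.56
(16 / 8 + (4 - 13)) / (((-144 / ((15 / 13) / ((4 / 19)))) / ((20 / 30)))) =665 / 3744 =0.18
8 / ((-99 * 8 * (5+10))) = -1 / 1485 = -0.00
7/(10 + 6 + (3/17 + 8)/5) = 0.40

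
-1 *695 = -695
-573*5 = -2865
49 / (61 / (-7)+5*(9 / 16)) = -5488 / 661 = -8.30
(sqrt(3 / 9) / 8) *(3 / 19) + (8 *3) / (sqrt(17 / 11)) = sqrt(3) / 152 + 24 *sqrt(187) / 17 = 19.32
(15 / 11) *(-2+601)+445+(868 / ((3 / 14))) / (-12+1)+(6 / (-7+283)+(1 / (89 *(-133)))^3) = 2249772779700781175 / 2517657880638054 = 893.60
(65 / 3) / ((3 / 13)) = 845 / 9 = 93.89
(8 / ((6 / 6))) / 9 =8 / 9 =0.89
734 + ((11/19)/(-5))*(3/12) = 733.97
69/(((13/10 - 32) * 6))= -115/307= -0.37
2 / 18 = 1 / 9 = 0.11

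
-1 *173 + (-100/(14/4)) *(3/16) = -2497/14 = -178.36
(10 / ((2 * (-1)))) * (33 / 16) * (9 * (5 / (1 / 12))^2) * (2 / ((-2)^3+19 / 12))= 729000 / 7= 104142.86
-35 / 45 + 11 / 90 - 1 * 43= -3929 / 90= -43.66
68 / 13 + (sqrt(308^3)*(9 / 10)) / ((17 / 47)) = 68 / 13 + 130284*sqrt(77) / 85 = 13455.08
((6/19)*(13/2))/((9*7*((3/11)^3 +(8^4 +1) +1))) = 17303/2176331535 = 0.00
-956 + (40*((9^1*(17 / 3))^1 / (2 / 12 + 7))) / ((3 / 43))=3124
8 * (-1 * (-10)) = 80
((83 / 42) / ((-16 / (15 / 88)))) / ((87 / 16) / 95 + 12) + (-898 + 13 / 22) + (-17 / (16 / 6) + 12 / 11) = -20381826011 / 22578864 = -902.69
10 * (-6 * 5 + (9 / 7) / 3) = -295.71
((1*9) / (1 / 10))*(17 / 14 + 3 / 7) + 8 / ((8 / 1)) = 1042 / 7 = 148.86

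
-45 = -45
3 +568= 571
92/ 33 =2.79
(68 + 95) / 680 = 163 / 680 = 0.24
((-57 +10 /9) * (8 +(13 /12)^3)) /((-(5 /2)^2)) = 8058563 /97200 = 82.91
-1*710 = -710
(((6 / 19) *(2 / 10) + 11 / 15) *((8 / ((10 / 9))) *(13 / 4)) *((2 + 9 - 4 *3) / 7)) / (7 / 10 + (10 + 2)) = -17706 / 84455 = -0.21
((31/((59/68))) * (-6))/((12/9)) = -9486/59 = -160.78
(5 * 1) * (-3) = -15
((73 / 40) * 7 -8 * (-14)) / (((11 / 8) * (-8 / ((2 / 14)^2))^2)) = 713 / 1207360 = 0.00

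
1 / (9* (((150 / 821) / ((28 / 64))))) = 5747 / 21600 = 0.27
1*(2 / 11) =2 / 11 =0.18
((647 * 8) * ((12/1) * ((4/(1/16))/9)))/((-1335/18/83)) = -219959296/445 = -494290.55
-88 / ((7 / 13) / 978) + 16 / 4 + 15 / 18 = -6712789 / 42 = -159828.31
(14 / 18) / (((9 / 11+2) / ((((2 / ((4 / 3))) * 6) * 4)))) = 308 / 31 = 9.94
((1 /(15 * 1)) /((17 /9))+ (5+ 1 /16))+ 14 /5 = 10741 /1360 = 7.90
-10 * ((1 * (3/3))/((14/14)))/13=-10/13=-0.77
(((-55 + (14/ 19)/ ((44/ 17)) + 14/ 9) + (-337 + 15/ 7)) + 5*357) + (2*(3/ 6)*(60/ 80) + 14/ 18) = 24552257/ 17556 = 1398.51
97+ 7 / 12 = 1171 / 12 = 97.58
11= 11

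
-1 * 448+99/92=-41117/92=-446.92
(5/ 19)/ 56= 5/ 1064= 0.00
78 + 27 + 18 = 123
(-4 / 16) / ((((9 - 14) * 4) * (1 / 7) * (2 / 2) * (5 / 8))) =7 / 50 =0.14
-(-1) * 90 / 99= 10 / 11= 0.91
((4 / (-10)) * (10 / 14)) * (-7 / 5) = 2 / 5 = 0.40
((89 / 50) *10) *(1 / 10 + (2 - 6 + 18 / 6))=-801 / 50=-16.02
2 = 2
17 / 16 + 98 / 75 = 2.37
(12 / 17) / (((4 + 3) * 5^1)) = 12 / 595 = 0.02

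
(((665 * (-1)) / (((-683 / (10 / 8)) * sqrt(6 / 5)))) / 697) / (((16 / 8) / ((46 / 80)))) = 15295 * sqrt(30) / 182803584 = 0.00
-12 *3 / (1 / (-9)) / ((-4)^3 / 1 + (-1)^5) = -324 / 65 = -4.98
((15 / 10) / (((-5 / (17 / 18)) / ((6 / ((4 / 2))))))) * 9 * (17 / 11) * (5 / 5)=-2601 / 220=-11.82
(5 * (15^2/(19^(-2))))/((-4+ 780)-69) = 406125/707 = 574.43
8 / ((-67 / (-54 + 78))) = -192 / 67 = -2.87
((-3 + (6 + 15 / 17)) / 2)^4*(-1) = -1185921 / 83521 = -14.20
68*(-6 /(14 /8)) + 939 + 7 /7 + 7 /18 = 89113 /126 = 707.25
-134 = -134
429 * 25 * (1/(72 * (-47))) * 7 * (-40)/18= 125125/2538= 49.30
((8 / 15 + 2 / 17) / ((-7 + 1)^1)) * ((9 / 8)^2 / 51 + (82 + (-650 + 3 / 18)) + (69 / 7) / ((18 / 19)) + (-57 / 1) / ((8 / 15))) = 419909201 / 5826240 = 72.07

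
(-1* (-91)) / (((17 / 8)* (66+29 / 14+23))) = 10192 / 21675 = 0.47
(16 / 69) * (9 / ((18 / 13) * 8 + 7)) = 624 / 5405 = 0.12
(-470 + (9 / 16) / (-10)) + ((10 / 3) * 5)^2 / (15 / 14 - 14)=-128115461 / 260640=-491.54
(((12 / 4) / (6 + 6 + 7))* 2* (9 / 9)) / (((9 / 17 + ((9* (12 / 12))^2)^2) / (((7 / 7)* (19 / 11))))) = 17 / 204501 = 0.00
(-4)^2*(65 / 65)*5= 80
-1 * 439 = -439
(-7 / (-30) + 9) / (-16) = -277 / 480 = -0.58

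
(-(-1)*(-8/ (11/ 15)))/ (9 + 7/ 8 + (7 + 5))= -192/ 385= -0.50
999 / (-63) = -111 / 7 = -15.86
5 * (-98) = -490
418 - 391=27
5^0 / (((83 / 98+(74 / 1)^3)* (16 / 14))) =343 / 158848140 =0.00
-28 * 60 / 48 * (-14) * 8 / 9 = 3920 / 9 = 435.56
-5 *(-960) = 4800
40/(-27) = -40/27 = -1.48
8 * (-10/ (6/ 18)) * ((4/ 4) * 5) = -1200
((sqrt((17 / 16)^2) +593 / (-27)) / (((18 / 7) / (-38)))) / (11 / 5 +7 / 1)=6004285 / 178848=33.57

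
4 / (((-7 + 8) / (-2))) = -8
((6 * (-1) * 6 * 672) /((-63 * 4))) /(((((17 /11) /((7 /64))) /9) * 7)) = 297 /34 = 8.74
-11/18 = -0.61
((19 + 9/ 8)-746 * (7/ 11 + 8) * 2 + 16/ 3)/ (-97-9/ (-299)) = 1015116661/ 7654416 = 132.62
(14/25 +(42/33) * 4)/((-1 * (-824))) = 777/113300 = 0.01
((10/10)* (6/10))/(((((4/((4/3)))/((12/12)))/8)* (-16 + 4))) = -2/15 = -0.13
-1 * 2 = -2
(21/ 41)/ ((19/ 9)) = 189/ 779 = 0.24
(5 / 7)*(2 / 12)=5 / 42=0.12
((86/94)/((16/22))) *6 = 7.55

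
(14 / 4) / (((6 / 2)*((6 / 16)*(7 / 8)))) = 32 / 9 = 3.56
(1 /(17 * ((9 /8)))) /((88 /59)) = 59 /1683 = 0.04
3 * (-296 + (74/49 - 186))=-1441.47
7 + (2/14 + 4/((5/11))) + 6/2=663/35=18.94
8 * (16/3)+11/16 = 2081/48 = 43.35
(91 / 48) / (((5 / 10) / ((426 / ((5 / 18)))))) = 58149 / 10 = 5814.90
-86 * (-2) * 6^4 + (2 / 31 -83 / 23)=222908.46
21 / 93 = 7 / 31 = 0.23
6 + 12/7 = 54/7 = 7.71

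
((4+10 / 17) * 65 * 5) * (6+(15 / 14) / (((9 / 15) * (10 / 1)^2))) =4271475 / 476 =8973.69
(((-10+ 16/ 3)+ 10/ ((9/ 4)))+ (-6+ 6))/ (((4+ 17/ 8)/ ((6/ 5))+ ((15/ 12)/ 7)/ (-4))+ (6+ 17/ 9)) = -56/ 3263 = -0.02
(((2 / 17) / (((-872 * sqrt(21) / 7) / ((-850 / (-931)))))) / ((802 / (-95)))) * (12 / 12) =125 * sqrt(21) / 25700892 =0.00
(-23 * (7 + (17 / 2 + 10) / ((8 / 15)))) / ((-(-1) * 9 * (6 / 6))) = -15341 / 144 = -106.53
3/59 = 0.05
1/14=0.07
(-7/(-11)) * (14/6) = 49/33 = 1.48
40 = 40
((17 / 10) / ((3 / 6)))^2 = 289 / 25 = 11.56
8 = 8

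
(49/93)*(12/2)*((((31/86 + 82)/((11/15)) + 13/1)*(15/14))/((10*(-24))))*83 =-68873483/469216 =-146.78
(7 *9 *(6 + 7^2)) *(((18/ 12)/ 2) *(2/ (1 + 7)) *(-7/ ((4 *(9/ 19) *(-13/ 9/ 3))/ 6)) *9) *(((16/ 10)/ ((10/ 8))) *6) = 134382402/ 65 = 2067421.57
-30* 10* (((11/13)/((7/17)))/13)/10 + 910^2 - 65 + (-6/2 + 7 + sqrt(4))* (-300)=977430395/1183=826230.26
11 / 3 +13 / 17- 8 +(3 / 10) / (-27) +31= 41953 / 1530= 27.42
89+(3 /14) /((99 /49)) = 5881 /66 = 89.11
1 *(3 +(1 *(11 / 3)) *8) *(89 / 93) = 8633 / 279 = 30.94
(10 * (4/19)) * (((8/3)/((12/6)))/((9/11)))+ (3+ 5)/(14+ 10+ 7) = 58664/15903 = 3.69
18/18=1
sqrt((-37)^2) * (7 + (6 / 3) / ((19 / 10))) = 5661 / 19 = 297.95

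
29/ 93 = 0.31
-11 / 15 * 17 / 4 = -187 / 60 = -3.12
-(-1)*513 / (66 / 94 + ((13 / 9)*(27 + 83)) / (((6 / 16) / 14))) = 650997 / 7528411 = 0.09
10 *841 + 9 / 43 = 361639 / 43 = 8410.21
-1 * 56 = -56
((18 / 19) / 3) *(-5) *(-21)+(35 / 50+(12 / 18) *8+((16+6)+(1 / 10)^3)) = 3487957 / 57000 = 61.19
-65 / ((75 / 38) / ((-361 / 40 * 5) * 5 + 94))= 86697 / 20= 4334.85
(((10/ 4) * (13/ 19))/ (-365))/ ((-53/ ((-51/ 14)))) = -0.00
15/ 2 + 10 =35/ 2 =17.50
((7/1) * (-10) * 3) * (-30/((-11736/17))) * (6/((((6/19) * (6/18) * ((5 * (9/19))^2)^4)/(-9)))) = 38399836035701/8121082781250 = 4.73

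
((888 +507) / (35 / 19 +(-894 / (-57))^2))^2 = 31.68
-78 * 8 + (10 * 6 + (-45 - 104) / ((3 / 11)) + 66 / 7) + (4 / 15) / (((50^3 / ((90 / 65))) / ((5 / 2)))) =-9392093687 / 8531250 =-1100.90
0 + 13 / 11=13 / 11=1.18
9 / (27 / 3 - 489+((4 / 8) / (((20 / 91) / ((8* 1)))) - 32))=-15 / 823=-0.02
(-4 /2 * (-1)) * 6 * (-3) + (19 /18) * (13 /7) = -34.04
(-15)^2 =225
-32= -32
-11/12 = -0.92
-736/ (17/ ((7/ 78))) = -2576/ 663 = -3.89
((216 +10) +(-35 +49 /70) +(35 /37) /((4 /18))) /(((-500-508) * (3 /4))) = -1007 /3885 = -0.26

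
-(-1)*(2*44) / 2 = 44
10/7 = 1.43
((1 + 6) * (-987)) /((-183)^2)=-2303 /11163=-0.21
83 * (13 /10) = 107.90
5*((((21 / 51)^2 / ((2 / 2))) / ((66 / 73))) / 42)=2555 / 114444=0.02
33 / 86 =0.38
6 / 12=1 / 2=0.50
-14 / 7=-2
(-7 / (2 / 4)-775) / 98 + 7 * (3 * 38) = 789.95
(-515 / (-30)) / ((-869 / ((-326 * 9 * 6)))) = 302202 / 869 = 347.76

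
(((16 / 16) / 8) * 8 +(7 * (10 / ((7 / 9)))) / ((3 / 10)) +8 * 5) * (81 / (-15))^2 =248589 / 25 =9943.56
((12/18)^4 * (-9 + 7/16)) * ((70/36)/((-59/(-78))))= -62335/14337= -4.35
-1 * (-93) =93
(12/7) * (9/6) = 18/7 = 2.57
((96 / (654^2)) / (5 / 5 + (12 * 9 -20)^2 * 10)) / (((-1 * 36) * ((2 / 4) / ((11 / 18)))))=-0.00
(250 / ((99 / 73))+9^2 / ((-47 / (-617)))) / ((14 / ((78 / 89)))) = 78.11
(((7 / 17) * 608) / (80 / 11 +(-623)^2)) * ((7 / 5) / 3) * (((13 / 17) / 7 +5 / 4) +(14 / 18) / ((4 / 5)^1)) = 116899552 / 166574503485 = 0.00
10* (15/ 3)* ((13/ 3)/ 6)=325/ 9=36.11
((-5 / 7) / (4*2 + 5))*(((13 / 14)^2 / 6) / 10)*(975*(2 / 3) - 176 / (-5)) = -7423 / 13720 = -0.54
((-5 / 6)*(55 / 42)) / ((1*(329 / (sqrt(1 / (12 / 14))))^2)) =-275 / 23380056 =-0.00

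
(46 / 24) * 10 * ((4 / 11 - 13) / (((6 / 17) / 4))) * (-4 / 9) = 1219.96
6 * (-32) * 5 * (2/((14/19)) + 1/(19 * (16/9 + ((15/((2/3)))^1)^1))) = -2607.80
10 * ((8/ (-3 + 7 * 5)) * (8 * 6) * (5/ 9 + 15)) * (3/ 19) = 294.74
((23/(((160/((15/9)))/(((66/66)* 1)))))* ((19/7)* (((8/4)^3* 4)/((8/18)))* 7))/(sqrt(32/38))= 1311* sqrt(19)/16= 357.16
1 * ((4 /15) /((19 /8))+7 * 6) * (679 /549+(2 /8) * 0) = 8149358 /156465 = 52.08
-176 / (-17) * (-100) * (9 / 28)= -39600 / 119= -332.77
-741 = -741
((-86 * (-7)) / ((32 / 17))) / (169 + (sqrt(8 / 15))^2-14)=2.06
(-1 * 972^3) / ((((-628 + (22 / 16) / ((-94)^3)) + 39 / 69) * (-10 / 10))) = -46782015001399296 / 31963087295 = -1463626.29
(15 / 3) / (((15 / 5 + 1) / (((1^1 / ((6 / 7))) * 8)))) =35 / 3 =11.67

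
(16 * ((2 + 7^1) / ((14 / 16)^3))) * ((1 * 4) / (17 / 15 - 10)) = -4423680 / 45619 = -96.97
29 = 29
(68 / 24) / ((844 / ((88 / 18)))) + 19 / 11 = 218543 / 125334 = 1.74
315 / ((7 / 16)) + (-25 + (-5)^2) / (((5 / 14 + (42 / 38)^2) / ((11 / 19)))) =720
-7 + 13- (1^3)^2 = 5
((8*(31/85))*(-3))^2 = 553536/7225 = 76.61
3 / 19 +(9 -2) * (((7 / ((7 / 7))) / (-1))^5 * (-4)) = 8941327 / 19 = 470596.16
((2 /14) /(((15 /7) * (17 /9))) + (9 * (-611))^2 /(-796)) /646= -2570312697 /43708360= -58.81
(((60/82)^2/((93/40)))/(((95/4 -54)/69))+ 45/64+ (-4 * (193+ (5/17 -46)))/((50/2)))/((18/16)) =-4011427633469/192946188600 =-20.79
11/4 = 2.75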